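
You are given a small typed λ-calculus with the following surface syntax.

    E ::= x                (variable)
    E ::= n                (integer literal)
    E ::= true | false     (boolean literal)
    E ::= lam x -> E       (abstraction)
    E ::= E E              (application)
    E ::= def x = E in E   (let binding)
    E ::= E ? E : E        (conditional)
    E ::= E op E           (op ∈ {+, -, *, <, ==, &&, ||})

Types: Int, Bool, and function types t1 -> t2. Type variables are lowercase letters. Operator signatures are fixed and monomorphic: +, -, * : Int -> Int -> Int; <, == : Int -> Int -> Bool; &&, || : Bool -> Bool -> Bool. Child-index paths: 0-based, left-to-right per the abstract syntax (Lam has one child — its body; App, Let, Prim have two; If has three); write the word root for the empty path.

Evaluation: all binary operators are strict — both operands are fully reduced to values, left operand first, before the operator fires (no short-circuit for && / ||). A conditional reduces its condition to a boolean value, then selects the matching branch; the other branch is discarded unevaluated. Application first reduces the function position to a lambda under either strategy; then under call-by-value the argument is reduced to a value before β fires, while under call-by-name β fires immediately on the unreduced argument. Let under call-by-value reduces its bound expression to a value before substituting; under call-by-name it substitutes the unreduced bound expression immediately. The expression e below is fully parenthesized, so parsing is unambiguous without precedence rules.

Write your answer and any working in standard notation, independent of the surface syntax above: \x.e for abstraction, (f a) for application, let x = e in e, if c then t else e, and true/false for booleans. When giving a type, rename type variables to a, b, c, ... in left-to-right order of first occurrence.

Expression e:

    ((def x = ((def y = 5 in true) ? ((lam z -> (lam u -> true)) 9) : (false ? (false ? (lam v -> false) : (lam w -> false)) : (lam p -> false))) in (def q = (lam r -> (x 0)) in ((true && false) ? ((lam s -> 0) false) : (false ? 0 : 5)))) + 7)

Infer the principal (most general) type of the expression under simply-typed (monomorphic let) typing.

Working:
let y : Int
  unify Bool ~ Bool
\u._ : b -> Bool
\z._ : a -> b -> Bool
  unify a -> b -> Bool ~ Int -> c
  unify a ~ Int
  unify b -> Bool ~ c
_ _ : b -> Bool
  unify Bool ~ Bool
  unify Bool ~ Bool
\v._ : d -> Bool
\w._ : e -> Bool
  unify d -> Bool ~ e -> Bool
  unify d ~ e
  unify Bool ~ Bool
\p._ : f -> Bool
  unify e -> Bool ~ f -> Bool
  unify e ~ f
  unify Bool ~ Bool
  unify b -> Bool ~ f -> Bool
  unify b ~ f
  unify Bool ~ Bool
let x : f -> Bool
x : f -> Bool
  unify f -> Bool ~ Int -> h
  unify f ~ Int
  unify Bool ~ h
_ _ : Bool
\r._ : g -> Bool
let q : g -> Bool
  unify Bool ~ Bool
  unify Bool ~ Bool
  unify Bool ~ Bool
\s._ : i -> Int
  unify i -> Int ~ Bool -> j
  unify i ~ Bool
  unify Int ~ j
_ _ : Int
  unify Bool ~ Bool
  unify Int ~ Int
  unify Int ~ Int
  unify Int ~ Int
  unify Int ~ Int

Answer: Int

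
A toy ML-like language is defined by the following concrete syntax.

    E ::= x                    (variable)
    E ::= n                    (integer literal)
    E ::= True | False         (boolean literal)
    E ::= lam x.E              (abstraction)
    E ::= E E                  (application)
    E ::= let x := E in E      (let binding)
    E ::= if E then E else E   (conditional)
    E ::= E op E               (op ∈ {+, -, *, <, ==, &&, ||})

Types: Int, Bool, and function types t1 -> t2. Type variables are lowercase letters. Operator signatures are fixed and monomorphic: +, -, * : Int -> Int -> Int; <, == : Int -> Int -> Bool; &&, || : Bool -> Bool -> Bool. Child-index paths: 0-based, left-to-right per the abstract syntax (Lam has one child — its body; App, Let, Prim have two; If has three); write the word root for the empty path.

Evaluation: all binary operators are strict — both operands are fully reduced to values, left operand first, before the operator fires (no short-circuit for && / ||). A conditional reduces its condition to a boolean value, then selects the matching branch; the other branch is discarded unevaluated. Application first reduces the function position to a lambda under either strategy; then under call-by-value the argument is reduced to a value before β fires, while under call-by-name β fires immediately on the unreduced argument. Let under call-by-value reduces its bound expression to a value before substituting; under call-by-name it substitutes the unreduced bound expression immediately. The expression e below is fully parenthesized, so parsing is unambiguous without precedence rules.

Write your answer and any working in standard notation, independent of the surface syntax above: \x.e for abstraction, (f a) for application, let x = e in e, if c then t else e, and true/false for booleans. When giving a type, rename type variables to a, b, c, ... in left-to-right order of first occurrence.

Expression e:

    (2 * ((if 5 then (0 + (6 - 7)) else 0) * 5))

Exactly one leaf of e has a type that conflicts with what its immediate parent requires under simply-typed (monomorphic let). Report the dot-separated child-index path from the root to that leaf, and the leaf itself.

Answer: 1.0.0 : 5

Working:
  unify Int ~ Int
  unify Int ~ Bool
  FAIL: mismatch Int ~ Bool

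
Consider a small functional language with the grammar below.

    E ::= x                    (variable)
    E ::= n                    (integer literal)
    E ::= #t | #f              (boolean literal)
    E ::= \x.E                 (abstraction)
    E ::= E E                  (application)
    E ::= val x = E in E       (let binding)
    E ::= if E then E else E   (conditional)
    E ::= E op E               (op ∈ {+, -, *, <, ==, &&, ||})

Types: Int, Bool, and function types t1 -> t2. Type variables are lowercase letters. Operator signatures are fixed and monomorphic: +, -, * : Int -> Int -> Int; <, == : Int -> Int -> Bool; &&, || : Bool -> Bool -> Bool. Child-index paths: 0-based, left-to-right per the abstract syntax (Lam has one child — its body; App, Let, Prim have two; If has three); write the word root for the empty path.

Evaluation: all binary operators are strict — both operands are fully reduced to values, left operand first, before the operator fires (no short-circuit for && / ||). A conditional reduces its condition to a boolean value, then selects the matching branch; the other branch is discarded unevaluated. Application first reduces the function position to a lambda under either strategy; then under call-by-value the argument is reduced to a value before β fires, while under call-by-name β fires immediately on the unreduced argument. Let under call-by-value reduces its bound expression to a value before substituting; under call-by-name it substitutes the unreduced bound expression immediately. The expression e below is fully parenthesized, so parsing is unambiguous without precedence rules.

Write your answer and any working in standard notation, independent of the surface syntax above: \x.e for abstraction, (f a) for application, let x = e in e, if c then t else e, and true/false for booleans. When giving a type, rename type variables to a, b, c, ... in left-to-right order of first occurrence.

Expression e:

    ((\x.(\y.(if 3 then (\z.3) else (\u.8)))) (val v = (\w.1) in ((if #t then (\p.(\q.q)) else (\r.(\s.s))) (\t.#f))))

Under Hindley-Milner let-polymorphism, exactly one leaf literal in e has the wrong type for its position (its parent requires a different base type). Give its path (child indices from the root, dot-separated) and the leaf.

Answer: 0.0.0.0 : 3

Working:
  unify Int ~ Bool
  FAIL: mismatch Int ~ Bool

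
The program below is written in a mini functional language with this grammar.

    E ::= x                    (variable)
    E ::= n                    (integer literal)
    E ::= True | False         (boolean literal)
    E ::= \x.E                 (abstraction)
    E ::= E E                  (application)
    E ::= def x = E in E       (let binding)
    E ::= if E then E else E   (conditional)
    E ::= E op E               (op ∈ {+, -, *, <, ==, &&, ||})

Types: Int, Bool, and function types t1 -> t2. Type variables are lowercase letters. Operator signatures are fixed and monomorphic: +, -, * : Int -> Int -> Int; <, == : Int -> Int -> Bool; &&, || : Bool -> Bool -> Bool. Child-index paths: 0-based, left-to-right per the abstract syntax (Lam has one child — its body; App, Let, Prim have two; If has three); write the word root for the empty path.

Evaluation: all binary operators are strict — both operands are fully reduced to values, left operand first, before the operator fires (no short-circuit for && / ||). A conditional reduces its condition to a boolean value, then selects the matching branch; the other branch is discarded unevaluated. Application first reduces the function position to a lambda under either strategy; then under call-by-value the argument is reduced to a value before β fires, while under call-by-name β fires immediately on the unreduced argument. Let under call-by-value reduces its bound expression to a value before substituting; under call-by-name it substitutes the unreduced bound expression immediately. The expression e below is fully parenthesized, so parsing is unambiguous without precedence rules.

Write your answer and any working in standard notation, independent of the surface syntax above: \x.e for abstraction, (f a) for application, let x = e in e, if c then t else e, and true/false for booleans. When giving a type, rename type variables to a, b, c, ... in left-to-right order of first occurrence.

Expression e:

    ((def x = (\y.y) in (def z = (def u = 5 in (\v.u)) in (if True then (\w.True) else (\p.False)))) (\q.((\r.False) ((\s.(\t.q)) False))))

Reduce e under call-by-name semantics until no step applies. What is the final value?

Trace:
step 0: ((let x = (\y.y) in (let z = (let u = 5 in (\v.u)) in (if true then (\w.true) else (\p.false)))) (\q.((\r.false) ((\s.(\t.q)) false))))
step 1: [let@0] ((let z = (let u = 5 in (\v.u)) in (if true then (\w.true) else (\p.false))) (\q.((\r.false) ((\s.(\t.q)) false))))
step 2: [let@0] ((if true then (\w.true) else (\p.false)) (\q.((\r.false) ((\s.(\t.q)) false))))
step 3: [if@0] ((\w.true) (\q.((\r.false) ((\s.(\t.q)) false))))
step 4: [beta@root] true

Answer: true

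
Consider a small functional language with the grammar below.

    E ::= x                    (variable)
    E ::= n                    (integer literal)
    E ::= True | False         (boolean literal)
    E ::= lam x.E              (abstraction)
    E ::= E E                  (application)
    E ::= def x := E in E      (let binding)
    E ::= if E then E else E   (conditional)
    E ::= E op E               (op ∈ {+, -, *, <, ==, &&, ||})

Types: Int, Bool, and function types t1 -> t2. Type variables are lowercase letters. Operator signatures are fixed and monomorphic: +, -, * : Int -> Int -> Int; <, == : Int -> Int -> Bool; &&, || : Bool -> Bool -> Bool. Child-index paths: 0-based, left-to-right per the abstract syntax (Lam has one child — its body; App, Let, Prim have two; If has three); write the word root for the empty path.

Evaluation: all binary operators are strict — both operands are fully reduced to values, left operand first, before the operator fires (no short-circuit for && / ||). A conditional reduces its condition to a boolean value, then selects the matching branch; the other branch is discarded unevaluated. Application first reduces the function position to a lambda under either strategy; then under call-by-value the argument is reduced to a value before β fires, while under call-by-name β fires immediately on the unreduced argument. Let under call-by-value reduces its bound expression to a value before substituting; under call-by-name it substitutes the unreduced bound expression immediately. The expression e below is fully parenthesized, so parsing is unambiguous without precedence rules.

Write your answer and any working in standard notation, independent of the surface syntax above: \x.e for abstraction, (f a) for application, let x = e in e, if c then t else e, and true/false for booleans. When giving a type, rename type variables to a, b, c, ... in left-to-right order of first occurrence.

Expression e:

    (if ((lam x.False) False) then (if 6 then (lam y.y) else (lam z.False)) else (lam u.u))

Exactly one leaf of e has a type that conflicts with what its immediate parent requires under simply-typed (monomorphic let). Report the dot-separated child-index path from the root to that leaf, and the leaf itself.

Answer: 1.0 : 6

Trace:
\x._ : a -> Bool
  unify a -> Bool ~ Bool -> b
  unify a ~ Bool
  unify Bool ~ b
_ _ : Bool
  unify Bool ~ Bool
  unify Int ~ Bool
  FAIL: mismatch Int ~ Bool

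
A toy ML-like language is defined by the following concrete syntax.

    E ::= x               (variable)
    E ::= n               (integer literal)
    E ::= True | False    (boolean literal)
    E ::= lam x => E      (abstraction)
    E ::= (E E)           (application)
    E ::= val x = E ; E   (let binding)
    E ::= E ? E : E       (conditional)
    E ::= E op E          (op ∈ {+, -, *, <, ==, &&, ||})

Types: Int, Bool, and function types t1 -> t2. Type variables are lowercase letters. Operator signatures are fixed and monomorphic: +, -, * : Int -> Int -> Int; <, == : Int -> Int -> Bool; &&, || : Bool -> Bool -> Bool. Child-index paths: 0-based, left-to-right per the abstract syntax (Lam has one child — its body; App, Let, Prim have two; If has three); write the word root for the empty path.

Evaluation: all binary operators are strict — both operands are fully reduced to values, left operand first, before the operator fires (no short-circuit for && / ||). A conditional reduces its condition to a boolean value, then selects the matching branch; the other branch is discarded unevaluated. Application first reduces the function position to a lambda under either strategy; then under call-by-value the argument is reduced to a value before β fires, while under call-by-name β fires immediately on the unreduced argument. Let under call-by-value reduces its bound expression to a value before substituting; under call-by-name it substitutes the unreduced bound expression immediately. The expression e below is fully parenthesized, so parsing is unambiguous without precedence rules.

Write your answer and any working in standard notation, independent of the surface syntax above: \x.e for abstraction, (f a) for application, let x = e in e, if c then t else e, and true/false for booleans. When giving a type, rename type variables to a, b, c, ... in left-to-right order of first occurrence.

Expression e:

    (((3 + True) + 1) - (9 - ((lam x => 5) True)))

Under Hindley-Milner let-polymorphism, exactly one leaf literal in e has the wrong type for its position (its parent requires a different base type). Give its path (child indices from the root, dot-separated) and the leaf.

Trace:
  unify Int ~ Int
  unify Bool ~ Int
  FAIL: mismatch Bool ~ Int

Answer: 0.0.1 : true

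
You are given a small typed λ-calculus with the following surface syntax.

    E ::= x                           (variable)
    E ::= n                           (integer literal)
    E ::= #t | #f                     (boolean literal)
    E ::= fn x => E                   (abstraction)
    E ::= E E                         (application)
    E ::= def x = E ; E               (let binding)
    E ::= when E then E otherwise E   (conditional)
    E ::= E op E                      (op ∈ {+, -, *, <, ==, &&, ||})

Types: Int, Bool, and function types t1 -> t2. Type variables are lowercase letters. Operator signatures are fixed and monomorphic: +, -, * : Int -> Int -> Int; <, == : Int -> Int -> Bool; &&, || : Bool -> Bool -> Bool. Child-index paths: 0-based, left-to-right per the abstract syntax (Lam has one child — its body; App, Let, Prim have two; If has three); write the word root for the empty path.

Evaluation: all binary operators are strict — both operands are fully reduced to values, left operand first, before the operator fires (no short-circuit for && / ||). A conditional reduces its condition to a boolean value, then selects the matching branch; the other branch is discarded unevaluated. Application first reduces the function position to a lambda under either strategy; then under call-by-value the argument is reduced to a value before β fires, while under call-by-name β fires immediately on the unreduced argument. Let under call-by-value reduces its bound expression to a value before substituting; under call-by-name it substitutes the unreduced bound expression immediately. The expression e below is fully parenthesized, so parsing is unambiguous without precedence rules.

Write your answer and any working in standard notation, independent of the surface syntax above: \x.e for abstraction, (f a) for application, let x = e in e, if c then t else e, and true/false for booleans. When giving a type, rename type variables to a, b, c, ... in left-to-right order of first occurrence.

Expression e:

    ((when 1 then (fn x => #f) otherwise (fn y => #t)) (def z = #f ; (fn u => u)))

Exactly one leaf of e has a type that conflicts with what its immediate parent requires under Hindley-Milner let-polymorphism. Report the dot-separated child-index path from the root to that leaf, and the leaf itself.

Answer: 0.0 : 1

Working:
  unify Int ~ Bool
  FAIL: mismatch Int ~ Bool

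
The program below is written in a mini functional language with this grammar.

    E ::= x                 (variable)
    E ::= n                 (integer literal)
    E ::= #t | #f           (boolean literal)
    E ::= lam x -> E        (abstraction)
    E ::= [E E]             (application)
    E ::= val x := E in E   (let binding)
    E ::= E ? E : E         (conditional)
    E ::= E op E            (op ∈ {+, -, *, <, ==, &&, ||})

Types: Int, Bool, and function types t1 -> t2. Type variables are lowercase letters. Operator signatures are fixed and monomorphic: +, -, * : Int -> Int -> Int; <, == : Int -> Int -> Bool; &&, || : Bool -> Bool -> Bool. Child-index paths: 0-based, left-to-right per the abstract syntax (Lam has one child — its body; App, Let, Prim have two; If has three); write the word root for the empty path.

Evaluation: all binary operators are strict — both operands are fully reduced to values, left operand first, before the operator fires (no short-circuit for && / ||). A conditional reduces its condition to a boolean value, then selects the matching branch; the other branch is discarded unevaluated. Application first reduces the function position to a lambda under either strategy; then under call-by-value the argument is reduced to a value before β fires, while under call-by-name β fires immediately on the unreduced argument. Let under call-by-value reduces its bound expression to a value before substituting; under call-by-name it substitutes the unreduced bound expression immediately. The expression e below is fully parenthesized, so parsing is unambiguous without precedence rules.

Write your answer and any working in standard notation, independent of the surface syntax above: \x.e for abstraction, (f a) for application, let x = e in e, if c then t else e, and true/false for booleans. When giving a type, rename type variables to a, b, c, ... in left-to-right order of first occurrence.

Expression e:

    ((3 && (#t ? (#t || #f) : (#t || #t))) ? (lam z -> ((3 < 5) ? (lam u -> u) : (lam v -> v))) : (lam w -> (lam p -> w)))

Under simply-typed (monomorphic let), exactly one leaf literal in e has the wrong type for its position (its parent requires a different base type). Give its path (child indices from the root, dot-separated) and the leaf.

Derivation:
  unify Int ~ Bool
  FAIL: mismatch Int ~ Bool

Answer: 0.0 : 3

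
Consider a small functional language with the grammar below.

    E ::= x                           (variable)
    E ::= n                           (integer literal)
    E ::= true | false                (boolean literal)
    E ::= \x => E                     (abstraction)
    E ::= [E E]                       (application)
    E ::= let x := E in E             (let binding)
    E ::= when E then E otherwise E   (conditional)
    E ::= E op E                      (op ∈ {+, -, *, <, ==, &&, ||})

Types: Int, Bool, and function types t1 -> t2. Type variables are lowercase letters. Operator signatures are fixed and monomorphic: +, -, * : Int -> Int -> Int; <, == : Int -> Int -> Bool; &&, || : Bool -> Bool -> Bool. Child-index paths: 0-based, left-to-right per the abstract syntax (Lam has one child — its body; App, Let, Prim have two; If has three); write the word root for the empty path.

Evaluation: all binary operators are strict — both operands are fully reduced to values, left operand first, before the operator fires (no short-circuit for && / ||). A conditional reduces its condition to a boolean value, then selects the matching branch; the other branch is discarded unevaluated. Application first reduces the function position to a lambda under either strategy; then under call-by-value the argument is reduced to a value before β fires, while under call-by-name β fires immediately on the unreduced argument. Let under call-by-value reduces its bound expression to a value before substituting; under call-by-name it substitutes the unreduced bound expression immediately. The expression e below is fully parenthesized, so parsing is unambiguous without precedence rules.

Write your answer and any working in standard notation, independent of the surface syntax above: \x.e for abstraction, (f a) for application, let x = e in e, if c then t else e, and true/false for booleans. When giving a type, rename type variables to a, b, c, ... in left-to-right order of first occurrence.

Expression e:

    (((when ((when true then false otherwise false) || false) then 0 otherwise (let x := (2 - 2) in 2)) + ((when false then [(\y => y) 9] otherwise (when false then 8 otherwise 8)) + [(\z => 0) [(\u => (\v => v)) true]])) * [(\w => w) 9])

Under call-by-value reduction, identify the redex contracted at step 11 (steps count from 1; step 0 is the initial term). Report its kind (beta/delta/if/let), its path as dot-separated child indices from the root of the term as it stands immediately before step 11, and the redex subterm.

Working:
step 0: (((if ((if true then false else false) || false) then 0 else (let x = (2 - 2) in 2)) + ((if false then ((\y.y) 9) else (if false then 8 else 8)) + ((\z.0) ((\u.(\v.v)) true)))) * ((\w.w) 9))
step 1: [if@0.0.0.0] (((if (false || false) then 0 else (let x = (2 - 2) in 2)) + ((if false then ((\y.y) 9) else (if false then 8 else 8)) + ((\z.0) ((\u.(\v.v)) true)))) * ((\w.w) 9))
step 2: [delta@0.0.0] (((if false then 0 else (let x = (2 - 2) in 2)) + ((if false then ((\y.y) 9) else (if false then 8 else 8)) + ((\z.0) ((\u.(\v.v)) true)))) * ((\w.w) 9))
step 3: [if@0.0] (((let x = (2 - 2) in 2) + ((if false then ((\y.y) 9) else (if false then 8 else 8)) + ((\z.0) ((\u.(\v.v)) true)))) * ((\w.w) 9))
step 4: [delta@0.0.0] (((let x = 0 in 2) + ((if false then ((\y.y) 9) else (if false then 8 else 8)) + ((\z.0) ((\u.(\v.v)) true)))) * ((\w.w) 9))
step 5: [let@0.0] ((2 + ((if false then ((\y.y) 9) else (if false then 8 else 8)) + ((\z.0) ((\u.(\v.v)) true)))) * ((\w.w) 9))
step 6: [if@0.1.0] ((2 + ((if false then 8 else 8) + ((\z.0) ((\u.(\v.v)) true)))) * ((\w.w) 9))
step 7: [if@0.1.0] ((2 + (8 + ((\z.0) ((\u.(\v.v)) true)))) * ((\w.w) 9))
step 8: [beta@0.1.1.1] ((2 + (8 + ((\z.0) (\v.v)))) * ((\w.w) 9))
step 9: [beta@0.1.1] ((2 + (8 + 0)) * ((\w.w) 9))
step 10: [delta@0.1] ((2 + 8) * ((\w.w) 9))
step 11: [delta@0] (10 * ((\w.w) 9))

Answer: delta at 0 : (2 + 8)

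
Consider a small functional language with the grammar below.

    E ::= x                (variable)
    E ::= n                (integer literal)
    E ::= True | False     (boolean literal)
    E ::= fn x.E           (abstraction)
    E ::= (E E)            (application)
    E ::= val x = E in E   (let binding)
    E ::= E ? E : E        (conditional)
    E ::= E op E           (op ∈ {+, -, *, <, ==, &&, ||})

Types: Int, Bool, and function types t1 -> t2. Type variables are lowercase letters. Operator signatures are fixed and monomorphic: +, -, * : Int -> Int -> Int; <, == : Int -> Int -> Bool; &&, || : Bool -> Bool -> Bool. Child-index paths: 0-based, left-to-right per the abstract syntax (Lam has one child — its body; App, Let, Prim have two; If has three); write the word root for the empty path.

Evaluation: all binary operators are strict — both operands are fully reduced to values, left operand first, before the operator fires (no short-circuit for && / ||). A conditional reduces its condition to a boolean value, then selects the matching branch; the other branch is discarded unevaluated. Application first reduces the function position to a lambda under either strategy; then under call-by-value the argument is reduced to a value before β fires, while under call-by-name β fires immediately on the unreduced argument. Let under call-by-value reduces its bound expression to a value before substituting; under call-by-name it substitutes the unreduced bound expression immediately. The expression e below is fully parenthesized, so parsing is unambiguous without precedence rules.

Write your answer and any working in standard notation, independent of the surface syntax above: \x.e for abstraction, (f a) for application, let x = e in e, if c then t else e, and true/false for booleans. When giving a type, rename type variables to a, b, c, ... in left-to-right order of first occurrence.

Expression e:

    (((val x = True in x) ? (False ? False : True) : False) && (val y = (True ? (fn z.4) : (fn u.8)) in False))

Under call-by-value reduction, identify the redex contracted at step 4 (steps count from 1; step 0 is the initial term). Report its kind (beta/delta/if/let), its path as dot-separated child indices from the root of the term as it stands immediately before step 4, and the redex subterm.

Answer: if at 1.0 : (if true then (\z.4) else (\u.8))

Trace:
step 0: ((if (let x = true in x) then (if false then false else true) else false) && (let y = (if true then (\z.4) else (\u.8)) in false))
step 1: [let@0.0] ((if true then (if false then false else true) else false) && (let y = (if true then (\z.4) else (\u.8)) in false))
step 2: [if@0] ((if false then false else true) && (let y = (if true then (\z.4) else (\u.8)) in false))
step 3: [if@0] (true && (let y = (if true then (\z.4) else (\u.8)) in false))
step 4: [if@1.0] (true && (let y = (\z.4) in false))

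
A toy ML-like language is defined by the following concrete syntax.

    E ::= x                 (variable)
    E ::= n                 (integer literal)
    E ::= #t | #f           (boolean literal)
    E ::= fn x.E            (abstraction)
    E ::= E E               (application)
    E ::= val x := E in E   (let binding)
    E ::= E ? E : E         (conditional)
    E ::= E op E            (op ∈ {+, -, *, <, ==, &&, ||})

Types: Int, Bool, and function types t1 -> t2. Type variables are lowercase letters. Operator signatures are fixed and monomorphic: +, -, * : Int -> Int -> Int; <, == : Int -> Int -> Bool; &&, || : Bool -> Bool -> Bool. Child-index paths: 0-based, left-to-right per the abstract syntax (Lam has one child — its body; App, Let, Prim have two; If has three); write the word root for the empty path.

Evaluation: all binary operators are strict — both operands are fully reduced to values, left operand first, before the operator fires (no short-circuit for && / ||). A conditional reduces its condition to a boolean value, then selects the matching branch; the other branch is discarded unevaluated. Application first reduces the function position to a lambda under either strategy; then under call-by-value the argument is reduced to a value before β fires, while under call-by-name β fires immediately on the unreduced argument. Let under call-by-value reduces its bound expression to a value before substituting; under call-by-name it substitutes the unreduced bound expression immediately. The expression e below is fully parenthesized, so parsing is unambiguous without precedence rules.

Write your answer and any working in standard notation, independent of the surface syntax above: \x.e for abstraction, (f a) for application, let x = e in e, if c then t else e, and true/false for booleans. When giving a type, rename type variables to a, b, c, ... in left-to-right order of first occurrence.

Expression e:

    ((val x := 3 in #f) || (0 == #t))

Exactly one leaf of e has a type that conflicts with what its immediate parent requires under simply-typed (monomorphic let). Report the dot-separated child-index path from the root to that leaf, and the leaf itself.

Working:
let x : Int
  unify Bool ~ Bool
  unify Int ~ Int
  unify Bool ~ Int
  FAIL: mismatch Bool ~ Int

Answer: 1.1 : true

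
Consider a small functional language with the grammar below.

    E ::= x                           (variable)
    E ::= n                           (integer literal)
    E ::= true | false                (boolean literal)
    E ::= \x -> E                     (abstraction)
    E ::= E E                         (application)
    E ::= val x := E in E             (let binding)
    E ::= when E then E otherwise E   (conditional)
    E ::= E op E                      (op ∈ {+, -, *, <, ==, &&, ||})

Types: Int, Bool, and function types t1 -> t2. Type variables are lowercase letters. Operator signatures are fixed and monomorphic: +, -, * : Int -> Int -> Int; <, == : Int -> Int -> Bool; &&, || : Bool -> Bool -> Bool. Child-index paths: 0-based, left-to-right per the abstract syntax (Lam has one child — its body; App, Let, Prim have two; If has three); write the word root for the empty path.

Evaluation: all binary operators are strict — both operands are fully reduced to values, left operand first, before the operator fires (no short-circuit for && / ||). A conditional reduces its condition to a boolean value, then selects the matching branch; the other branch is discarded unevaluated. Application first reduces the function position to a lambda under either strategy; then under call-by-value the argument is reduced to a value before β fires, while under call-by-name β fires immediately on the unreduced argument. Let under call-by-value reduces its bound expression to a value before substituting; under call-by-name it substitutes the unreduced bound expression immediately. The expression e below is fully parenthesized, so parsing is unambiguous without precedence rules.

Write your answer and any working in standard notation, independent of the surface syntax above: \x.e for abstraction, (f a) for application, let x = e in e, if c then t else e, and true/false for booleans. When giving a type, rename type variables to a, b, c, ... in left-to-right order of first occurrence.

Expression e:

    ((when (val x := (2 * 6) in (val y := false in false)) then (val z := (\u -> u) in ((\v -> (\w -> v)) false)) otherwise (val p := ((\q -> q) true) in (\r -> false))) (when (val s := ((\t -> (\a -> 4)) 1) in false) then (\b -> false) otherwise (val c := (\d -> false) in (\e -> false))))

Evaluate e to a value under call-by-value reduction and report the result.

Derivation:
step 0: ((if (let x = (2 * 6) in (let y = false in false)) then (let z = (\u.u) in ((\v.(\w.v)) false)) else (let p = ((\q.q) true) in (\r.false))) (if (let s = ((\t.(\a.4)) 1) in false) then (\b.false) else (let c = (\d.false) in (\e.false))))
step 1: [delta@0.0.0] ((if (let x = 12 in (let y = false in false)) then (let z = (\u.u) in ((\v.(\w.v)) false)) else (let p = ((\q.q) true) in (\r.false))) (if (let s = ((\t.(\a.4)) 1) in false) then (\b.false) else (let c = (\d.false) in (\e.false))))
step 2: [let@0.0] ((if (let y = false in false) then (let z = (\u.u) in ((\v.(\w.v)) false)) else (let p = ((\q.q) true) in (\r.false))) (if (let s = ((\t.(\a.4)) 1) in false) then (\b.false) else (let c = (\d.false) in (\e.false))))
step 3: [let@0.0] ((if false then (let z = (\u.u) in ((\v.(\w.v)) false)) else (let p = ((\q.q) true) in (\r.false))) (if (let s = ((\t.(\a.4)) 1) in false) then (\b.false) else (let c = (\d.false) in (\e.false))))
step 4: [if@0] ((let p = ((\q.q) true) in (\r.false)) (if (let s = ((\t.(\a.4)) 1) in false) then (\b.false) else (let c = (\d.false) in (\e.false))))
step 5: [beta@0.0] ((let p = true in (\r.false)) (if (let s = ((\t.(\a.4)) 1) in false) then (\b.false) else (let c = (\d.false) in (\e.false))))
step 6: [let@0] ((\r.false) (if (let s = ((\t.(\a.4)) 1) in false) then (\b.false) else (let c = (\d.false) in (\e.false))))
step 7: [beta@1.0.0] ((\r.false) (if (let s = (\a.4) in false) then (\b.false) else (let c = (\d.false) in (\e.false))))
step 8: [let@1.0] ((\r.false) (if false then (\b.false) else (let c = (\d.false) in (\e.false))))
step 9: [if@1] ((\r.false) (let c = (\d.false) in (\e.false)))
step 10: [let@1] ((\r.false) (\e.false))
step 11: [beta@root] false

Answer: false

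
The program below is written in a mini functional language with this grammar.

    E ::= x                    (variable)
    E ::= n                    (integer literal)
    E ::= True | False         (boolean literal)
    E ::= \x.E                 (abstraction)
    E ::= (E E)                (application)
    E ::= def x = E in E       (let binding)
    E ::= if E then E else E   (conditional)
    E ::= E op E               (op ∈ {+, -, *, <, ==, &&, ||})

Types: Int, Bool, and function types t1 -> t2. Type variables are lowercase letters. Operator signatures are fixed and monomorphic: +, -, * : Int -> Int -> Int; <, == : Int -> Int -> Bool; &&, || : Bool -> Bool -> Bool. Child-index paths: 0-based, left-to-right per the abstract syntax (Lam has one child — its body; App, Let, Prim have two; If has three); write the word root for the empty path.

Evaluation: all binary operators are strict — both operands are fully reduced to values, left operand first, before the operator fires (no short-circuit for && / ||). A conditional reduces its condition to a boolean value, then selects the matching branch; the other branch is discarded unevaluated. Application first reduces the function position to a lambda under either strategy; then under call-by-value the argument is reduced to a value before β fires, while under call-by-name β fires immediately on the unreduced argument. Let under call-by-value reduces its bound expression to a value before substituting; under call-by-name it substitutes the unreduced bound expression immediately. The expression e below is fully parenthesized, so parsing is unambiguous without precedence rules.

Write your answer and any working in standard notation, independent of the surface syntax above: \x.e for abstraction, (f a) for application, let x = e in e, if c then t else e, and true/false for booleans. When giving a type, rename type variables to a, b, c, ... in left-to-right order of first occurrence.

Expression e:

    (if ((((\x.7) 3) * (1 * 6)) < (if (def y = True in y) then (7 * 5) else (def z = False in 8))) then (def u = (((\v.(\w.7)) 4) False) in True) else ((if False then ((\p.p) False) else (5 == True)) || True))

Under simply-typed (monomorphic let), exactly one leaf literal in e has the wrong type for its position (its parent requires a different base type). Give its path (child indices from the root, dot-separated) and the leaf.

Answer: 2.0.2.1 : true

Working:
\x._ : a -> Int
  unify a -> Int ~ Int -> b
  unify a ~ Int
  unify Int ~ b
_ _ : Int
  unify Int ~ Int
  unify Int ~ Int
  unify Int ~ Int
  unify Int ~ Int
  unify Int ~ Int
let y : Bool
y : Bool
  unify Bool ~ Bool
  unify Int ~ Int
  unify Int ~ Int
let z : Bool
  unify Int ~ Int
  unify Int ~ Int
  unify Bool ~ Bool
\w._ : d -> Int
\v._ : c -> d -> Int
  unify c -> d -> Int ~ Int -> e
  unify c ~ Int
  unify d -> Int ~ e
_ _ : d -> Int
  unify d -> Int ~ Bool -> f
  unify d ~ Bool
  unify Int ~ f
_ _ : Int
let u : Int
  unify Bool ~ Bool
p : g
\p._ : g -> g
  unify g -> g ~ Bool -> h
  unify g ~ Bool
  unify Bool ~ h
_ _ : Bool
  unify Int ~ Int
  unify Bool ~ Int
  FAIL: mismatch Bool ~ Int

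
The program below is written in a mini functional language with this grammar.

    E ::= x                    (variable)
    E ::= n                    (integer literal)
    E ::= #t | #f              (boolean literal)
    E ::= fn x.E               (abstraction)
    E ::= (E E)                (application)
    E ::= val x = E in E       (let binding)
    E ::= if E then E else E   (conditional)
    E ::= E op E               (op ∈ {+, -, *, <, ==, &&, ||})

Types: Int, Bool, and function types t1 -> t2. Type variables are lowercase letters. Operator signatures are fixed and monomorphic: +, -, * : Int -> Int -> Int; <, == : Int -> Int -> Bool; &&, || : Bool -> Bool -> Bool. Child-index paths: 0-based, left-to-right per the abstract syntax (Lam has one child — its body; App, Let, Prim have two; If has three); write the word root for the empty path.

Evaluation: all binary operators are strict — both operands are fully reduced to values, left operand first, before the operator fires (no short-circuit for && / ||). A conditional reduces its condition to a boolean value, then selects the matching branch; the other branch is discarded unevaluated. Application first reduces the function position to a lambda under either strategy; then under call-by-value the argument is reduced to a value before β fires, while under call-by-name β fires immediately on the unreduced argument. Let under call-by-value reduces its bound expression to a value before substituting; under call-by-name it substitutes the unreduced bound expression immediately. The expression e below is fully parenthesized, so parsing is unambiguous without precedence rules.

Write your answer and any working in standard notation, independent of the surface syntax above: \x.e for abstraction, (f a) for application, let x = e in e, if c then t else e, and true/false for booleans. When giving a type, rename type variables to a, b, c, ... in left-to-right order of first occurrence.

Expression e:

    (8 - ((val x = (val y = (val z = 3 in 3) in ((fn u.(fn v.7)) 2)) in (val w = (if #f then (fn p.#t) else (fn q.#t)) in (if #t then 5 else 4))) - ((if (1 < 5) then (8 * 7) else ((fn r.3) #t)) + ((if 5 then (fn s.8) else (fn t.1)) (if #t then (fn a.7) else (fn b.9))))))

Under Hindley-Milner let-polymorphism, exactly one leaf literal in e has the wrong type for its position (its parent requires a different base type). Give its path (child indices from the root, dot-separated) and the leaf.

Working:
  unify Int ~ Int
let z : Int
let y : Int
\v._ : b -> Int
\u._ : a -> b -> Int
  unify a -> b -> Int ~ Int -> c
  unify a ~ Int
  unify b -> Int ~ c
_ _ : b -> Int
let x : forall. b -> Int
  unify Bool ~ Bool
\p._ : d -> Bool
\q._ : e -> Bool
  unify d -> Bool ~ e -> Bool
  unify d ~ e
  unify Bool ~ Bool
let w : forall. e -> Bool
  unify Bool ~ Bool
  unify Int ~ Int
  unify Int ~ Int
  unify Int ~ Int
  unify Int ~ Int
  unify Bool ~ Bool
  unify Int ~ Int
  unify Int ~ Int
\r._ : f -> Int
  unify f -> Int ~ Bool -> g
  unify f ~ Bool
  unify Int ~ g
_ _ : Int
  unify Int ~ Int
  unify Int ~ Int
  unify Int ~ Bool
  FAIL: mismatch Int ~ Bool

Answer: 1.1.1.0.0 : 5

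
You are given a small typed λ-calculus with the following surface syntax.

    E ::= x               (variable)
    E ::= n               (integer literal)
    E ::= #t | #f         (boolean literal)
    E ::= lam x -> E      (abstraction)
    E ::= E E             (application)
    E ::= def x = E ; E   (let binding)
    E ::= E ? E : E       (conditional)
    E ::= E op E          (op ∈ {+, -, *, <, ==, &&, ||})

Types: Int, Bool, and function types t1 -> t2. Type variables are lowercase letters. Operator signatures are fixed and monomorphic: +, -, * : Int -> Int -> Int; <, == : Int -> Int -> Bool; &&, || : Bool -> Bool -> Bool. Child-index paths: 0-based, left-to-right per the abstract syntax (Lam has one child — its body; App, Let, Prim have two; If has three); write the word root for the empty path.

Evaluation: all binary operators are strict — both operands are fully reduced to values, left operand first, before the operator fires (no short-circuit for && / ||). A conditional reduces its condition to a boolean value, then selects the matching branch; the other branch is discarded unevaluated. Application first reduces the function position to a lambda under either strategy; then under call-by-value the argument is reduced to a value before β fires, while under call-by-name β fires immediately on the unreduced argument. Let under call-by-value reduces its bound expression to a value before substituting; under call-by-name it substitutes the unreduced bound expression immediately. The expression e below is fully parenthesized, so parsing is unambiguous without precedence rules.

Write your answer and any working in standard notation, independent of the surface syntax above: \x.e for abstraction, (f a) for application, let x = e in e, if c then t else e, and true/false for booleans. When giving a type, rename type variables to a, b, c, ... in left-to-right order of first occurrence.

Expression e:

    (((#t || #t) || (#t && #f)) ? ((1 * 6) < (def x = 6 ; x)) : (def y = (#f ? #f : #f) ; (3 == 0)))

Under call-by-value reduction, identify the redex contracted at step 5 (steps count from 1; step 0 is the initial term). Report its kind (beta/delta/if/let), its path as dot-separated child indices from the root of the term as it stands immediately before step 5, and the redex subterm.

Trace:
step 0: (if ((true || true) || (true && false)) then ((1 * 6) < (let x = 6 in x)) else (let y = (if false then false else false) in (3 == 0)))
step 1: [delta@0.0] (if (true || (true && false)) then ((1 * 6) < (let x = 6 in x)) else (let y = (if false then false else false) in (3 == 0)))
step 2: [delta@0.1] (if (true || false) then ((1 * 6) < (let x = 6 in x)) else (let y = (if false then false else false) in (3 == 0)))
step 3: [delta@0] (if true then ((1 * 6) < (let x = 6 in x)) else (let y = (if false then false else false) in (3 == 0)))
step 4: [if@root] ((1 * 6) < (let x = 6 in x))
step 5: [delta@0] (6 < (let x = 6 in x))

Answer: delta at 0 : (1 * 6)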